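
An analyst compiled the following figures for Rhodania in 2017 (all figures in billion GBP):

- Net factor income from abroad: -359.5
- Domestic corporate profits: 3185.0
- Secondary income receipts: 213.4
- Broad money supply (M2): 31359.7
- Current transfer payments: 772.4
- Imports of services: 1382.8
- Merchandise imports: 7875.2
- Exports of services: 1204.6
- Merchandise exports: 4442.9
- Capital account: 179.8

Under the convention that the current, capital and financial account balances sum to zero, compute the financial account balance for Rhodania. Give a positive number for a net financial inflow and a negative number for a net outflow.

Goods balance = 4442.9 - 7875.2 = -3432.3
Services balance = 1204.6 - 1382.8 = -178.2
Trade balance (goods + services) = -3432.3 + (-178.2) = -3610.5
Net primary income = -359.5
Net secondary income = 213.4 - 772.4 = -559.0
Current account = -3610.5 + (-359.5) + (-559.0) = -4529.0
Financial account = -(-4529.0 + 179.8) = 4349.2

4349.2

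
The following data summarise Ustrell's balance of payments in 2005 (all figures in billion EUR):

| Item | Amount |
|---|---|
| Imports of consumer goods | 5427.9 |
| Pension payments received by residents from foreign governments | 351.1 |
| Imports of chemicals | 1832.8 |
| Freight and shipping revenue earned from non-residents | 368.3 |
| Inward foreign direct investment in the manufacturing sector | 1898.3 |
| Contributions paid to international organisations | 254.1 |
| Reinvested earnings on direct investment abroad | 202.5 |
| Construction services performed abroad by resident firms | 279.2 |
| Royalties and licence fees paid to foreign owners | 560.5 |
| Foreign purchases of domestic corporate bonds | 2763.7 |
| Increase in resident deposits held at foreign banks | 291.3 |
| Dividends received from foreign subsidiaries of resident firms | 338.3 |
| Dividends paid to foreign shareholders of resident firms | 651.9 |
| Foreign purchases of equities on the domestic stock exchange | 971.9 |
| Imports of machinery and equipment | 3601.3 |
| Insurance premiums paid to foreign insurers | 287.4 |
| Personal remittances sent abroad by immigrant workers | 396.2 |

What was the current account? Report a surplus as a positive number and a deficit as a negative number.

Goods: -5427.9 - 1832.8 - 3601.3 = -10862.0
Services: 368.3 - 287.4 + 279.2 - 560.5 = -200.4
Primary income: 202.5 - 651.9 + 338.3 = -111.1
Secondary income: 351.1 - 396.2 - 254.1 = -299.2
Current account = (-10862.0) + (-200.4) + (-111.1) + (-299.2) = -11472.7
(Excluded from the current account — financial account: inward foreign direct investment in the manufacturing sector 1898.3, foreign purchases of domestic corporate bonds 2763.7, increase in resident deposits held at foreign banks 291.3, foreign purchases of equities on the domestic stock exchange 971.9.)

-11472.7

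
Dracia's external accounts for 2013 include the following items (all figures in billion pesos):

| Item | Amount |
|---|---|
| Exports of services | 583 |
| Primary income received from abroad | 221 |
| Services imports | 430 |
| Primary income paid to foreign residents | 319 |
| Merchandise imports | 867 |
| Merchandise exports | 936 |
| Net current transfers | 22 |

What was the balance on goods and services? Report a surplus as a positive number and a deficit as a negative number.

Goods balance = 936 - 867 = 69
Services balance = 583 - 430 = 153
Trade balance (goods + services) = 69 + 153 = 222

222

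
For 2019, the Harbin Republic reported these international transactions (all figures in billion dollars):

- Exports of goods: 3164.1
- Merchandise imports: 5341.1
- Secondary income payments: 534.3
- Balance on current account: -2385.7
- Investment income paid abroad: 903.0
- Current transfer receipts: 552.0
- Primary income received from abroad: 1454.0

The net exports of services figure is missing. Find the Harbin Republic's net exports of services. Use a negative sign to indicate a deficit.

-777.4

Current account = goods balance + services balance + net primary income + net secondary income
Sum of the known components = -1608.3
Net exports of services = CA - (known components) = -2385.7 - (-1608.3) = -777.4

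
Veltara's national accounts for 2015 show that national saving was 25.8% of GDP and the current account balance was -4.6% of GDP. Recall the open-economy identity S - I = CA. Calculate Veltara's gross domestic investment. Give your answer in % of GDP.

30.4

I = S - CA = 25.8 - (-4.6) = 30.4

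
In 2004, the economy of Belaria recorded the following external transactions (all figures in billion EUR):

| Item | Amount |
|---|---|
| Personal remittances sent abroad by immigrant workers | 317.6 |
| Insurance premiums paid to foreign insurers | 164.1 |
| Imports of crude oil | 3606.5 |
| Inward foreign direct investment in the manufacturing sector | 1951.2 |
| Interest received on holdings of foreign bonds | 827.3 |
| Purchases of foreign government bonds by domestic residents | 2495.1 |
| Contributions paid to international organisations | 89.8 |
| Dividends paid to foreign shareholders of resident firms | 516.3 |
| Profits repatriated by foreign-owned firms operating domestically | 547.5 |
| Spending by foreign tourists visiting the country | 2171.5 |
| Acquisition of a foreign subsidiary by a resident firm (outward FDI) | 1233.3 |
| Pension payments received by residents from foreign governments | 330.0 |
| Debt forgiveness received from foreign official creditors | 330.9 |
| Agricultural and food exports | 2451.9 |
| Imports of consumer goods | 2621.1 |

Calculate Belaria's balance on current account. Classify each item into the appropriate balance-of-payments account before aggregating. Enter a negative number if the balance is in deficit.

-2082.2

Goods: -3606.5 - 2621.1 + 2451.9 = -3775.7
Services: -164.1 + 2171.5 = 2007.4
Primary income: 827.3 - 516.3 - 547.5 = -236.5
Secondary income: 330.0 - 89.8 - 317.6 = -77.4
Current account = (-3775.7) + 2007.4 + (-236.5) + (-77.4) = -2082.2
(Excluded from the current account — financial account: inward foreign direct investment in the manufacturing sector 1951.2, purchases of foreign government bonds by domestic residents 2495.1, acquisition of a foreign subsidiary by a resident firm (outward FDI) 1233.3; capital account: debt forgiveness received from foreign official creditors 330.9.)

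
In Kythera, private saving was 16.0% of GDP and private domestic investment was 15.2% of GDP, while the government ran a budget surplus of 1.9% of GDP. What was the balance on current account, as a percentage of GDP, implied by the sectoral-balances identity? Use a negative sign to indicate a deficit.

By the sectoral-balances identity, CA = (S_private - I) + (T - G).
Private balance = 16.0 - 15.2 = 0.8
Government balance (T - G) = 1.9
CA = 0.8 + 1.9 = 2.7

2.7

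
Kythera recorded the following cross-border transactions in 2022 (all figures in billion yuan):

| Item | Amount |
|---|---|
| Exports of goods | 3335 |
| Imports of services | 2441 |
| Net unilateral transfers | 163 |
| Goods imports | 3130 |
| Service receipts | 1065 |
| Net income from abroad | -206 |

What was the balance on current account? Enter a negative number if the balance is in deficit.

-1214

Goods balance = 3335 - 3130 = 205
Services balance = 1065 - 2441 = -1376
Trade balance (goods + services) = 205 + (-1376) = -1171
Net primary income = -206
Net secondary income = 163
Current account = -1171 + (-206) + 163 = -1214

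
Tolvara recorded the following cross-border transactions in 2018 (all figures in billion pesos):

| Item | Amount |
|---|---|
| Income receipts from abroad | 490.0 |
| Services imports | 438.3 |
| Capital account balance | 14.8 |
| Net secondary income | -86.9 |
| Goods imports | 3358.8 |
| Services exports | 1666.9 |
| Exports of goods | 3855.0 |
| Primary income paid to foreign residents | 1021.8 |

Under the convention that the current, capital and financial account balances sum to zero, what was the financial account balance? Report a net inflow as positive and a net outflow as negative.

-1120.9

Goods balance = 3855.0 - 3358.8 = 496.2
Services balance = 1666.9 - 438.3 = 1228.6
Trade balance (goods + services) = 496.2 + 1228.6 = 1724.8
Net primary income = 490.0 - 1021.8 = -531.8
Net secondary income = -86.9
Current account = 1724.8 + (-531.8) + (-86.9) = 1106.1
Financial account = -(1106.1 + 14.8) = -1120.9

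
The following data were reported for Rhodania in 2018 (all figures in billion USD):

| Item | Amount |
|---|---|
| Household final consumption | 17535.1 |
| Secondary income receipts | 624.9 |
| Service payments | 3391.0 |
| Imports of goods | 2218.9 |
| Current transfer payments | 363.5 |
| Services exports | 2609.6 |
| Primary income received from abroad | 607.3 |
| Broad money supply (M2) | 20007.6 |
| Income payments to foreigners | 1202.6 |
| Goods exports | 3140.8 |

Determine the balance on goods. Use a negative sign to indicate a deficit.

921.9

Goods balance = 3140.8 - 2218.9 = 921.9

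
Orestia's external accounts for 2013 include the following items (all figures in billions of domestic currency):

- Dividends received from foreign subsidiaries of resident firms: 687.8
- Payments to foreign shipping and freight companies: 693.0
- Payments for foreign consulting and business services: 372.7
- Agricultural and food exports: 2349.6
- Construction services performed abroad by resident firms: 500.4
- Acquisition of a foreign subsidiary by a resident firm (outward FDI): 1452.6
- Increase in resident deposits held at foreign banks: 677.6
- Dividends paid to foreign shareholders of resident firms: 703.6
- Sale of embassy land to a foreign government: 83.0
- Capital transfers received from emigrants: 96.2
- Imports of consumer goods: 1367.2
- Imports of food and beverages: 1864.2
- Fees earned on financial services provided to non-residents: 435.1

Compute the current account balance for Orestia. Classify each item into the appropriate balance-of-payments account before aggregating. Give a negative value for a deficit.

-1027.8

Goods: -1864.2 + 2349.6 - 1367.2 = -881.8
Services: 435.1 - 372.7 + 500.4 - 693.0 = -130.2
Primary income: -703.6 + 687.8 = -15.8
Current account = (-881.8) + (-130.2) + (-15.8) = -1027.8
(Excluded from the current account — financial account: acquisition of a foreign subsidiary by a resident firm (outward FDI) 1452.6, increase in resident deposits held at foreign banks 677.6; capital account: sale of embassy land to a foreign government 83.0, capital transfers received from emigrants 96.2.)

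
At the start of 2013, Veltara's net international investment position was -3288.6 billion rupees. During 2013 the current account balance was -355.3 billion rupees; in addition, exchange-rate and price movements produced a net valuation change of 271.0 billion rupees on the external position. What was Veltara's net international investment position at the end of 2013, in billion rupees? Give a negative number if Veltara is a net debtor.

Change in NIIP = current account + net valuation change = -355.3 + 271.0 = -84.3
End-of-year NIIP = -3288.6 + (-84.3) = -3372.9

-3372.9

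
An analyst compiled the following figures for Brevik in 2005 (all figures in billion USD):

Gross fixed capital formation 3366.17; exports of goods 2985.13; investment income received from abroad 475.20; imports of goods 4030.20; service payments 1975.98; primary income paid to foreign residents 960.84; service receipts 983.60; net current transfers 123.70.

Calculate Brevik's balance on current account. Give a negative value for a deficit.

-2399.39

Goods balance = 2985.13 - 4030.20 = -1045.07
Services balance = 983.60 - 1975.98 = -992.38
Trade balance (goods + services) = -1045.07 + (-992.38) = -2037.45
Net primary income = 475.20 - 960.84 = -485.64
Net secondary income = 123.70
Current account = -2037.45 + (-485.64) + 123.70 = -2399.39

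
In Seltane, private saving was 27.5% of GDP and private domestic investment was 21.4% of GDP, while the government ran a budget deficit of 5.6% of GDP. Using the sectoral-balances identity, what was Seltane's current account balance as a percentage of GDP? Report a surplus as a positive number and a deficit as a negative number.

By the sectoral-balances identity, CA = (S_private - I) + (T - G).
Private balance = 27.5 - 21.4 = 6.1
Government balance (T - G) = -5.6
CA = 6.1 + (-5.6) = 0.5

0.5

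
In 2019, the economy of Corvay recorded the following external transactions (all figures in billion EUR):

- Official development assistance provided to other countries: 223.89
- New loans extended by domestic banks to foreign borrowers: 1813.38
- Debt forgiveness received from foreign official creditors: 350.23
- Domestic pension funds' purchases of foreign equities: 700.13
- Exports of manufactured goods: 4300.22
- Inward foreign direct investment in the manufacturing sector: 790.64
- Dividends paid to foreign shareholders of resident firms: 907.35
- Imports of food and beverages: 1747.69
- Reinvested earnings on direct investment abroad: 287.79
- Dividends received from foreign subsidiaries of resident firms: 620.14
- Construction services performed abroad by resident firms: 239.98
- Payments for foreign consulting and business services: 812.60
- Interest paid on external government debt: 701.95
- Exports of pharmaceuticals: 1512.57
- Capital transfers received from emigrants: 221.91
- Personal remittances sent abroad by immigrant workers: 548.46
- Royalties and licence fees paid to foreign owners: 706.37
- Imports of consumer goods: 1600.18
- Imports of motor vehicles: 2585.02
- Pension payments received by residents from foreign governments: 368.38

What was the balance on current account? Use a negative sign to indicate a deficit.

Goods: 1512.57 - 2585.02 - 1600.18 - 1747.69 + 4300.22 = -120.10
Services: -812.60 - 706.37 + 239.98 = -1278.99
Primary income: 620.14 - 701.95 + 287.79 - 907.35 = -701.37
Secondary income: -548.46 + 368.38 - 223.89 = -403.97
Current account = (-120.10) + (-1278.99) + (-701.37) + (-403.97) = -2504.43
(Excluded from the current account — financial account: new loans extended by domestic banks to foreign borrowers 1813.38, domestic pension funds' purchases of foreign equities 700.13, inward foreign direct investment in the manufacturing sector 790.64; capital account: debt forgiveness received from foreign official creditors 350.23, capital transfers received from emigrants 221.91.)

-2504.43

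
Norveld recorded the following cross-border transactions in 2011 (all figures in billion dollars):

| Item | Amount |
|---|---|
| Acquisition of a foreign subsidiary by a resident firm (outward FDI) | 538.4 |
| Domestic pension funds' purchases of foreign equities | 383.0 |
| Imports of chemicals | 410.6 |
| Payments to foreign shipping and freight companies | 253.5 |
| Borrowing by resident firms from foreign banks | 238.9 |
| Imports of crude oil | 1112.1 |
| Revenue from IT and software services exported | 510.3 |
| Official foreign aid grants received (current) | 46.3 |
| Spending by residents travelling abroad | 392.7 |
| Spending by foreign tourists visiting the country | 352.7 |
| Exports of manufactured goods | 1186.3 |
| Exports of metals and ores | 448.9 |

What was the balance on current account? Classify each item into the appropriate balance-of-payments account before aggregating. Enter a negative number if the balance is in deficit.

Goods: 448.9 + 1186.3 - 1112.1 - 410.6 = 112.5
Services: -392.7 - 253.5 + 510.3 + 352.7 = 216.8
Secondary income: 46.3
Current account = 112.5 + 216.8 + 46.3 = 375.6
(Excluded from the current account — financial account: acquisition of a foreign subsidiary by a resident firm (outward FDI) 538.4, domestic pension funds' purchases of foreign equities 383.0, borrowing by resident firms from foreign banks 238.9.)

375.6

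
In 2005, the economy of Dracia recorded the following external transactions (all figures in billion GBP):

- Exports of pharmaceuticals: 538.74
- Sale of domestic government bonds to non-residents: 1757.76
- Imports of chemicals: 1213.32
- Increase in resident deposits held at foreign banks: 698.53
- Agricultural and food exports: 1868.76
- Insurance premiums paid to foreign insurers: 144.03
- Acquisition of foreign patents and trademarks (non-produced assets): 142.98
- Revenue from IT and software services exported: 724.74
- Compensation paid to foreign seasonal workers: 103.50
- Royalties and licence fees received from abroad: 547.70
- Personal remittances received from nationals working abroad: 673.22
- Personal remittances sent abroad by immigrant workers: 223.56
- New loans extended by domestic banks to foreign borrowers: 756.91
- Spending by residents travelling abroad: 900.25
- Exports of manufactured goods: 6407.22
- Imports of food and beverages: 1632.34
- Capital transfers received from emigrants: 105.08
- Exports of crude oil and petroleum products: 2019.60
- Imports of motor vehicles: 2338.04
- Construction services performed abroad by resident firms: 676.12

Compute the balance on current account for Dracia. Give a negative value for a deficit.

6901.06

Goods: -1632.34 + 1868.76 + 2019.60 + 538.74 - 1213.32 - 2338.04 + 6407.22 = 5650.62
Services: -900.25 + 676.12 + 724.74 - 144.03 + 547.70 = 904.28
Primary income: -103.50
Secondary income: 673.22 - 223.56 = 449.66
Current account = 5650.62 + 904.28 + (-103.50) + 449.66 = 6901.06
(Excluded from the current account — financial account: sale of domestic government bonds to non-residents 1757.76, increase in resident deposits held at foreign banks 698.53, new loans extended by domestic banks to foreign borrowers 756.91; capital account: acquisition of foreign patents and trademarks (non-produced assets) 142.98, capital transfers received from emigrants 105.08.)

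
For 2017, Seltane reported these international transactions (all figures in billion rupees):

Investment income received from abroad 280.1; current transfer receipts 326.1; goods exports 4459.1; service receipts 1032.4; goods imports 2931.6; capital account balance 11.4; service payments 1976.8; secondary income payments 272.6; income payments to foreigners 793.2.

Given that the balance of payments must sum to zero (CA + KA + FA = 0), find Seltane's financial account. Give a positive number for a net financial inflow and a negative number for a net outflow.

-134.9

Goods balance = 4459.1 - 2931.6 = 1527.5
Services balance = 1032.4 - 1976.8 = -944.4
Trade balance (goods + services) = 1527.5 + (-944.4) = 583.1
Net primary income = 280.1 - 793.2 = -513.1
Net secondary income = 326.1 - 272.6 = 53.5
Current account = 583.1 + (-513.1) + 53.5 = 123.5
Financial account = -(123.5 + 11.4) = -134.9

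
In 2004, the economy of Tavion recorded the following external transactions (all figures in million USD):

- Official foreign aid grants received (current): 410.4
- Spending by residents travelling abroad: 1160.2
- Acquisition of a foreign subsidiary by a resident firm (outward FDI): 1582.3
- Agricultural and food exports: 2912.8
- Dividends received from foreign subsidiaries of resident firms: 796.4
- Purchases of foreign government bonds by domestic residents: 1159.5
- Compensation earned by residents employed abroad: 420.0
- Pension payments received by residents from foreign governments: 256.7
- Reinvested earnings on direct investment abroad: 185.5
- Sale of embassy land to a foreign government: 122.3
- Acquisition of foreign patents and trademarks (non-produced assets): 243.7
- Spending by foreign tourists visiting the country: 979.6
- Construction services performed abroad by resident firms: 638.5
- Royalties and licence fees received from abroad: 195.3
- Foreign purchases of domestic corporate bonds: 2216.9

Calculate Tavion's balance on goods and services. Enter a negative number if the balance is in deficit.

3566.0

Goods: 2912.8
Services: 195.3 + 638.5 + 979.6 - 1160.2 = 653.2
Trade balance = 2912.8 + 653.2 = 3566.0
(Excluded from the trade balance — secondary income: official foreign aid grants received (current) 410.4, pension payments received by residents from foreign governments 256.7; financial account: acquisition of a foreign subsidiary by a resident firm (outward FDI) 1582.3, purchases of foreign government bonds by domestic residents 1159.5, foreign purchases of domestic corporate bonds 2216.9; primary income: dividends received from foreign subsidiaries of resident firms 796.4, compensation earned by residents employed abroad 420.0, reinvested earnings on direct investment abroad 185.5; capital account: sale of embassy land to a foreign government 122.3, acquisition of foreign patents and trademarks (non-produced assets) 243.7.)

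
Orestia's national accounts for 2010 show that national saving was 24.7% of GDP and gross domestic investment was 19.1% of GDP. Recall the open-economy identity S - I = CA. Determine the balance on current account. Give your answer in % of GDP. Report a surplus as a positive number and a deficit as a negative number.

5.6

CA = S - I = 24.7 - 19.1 = 5.6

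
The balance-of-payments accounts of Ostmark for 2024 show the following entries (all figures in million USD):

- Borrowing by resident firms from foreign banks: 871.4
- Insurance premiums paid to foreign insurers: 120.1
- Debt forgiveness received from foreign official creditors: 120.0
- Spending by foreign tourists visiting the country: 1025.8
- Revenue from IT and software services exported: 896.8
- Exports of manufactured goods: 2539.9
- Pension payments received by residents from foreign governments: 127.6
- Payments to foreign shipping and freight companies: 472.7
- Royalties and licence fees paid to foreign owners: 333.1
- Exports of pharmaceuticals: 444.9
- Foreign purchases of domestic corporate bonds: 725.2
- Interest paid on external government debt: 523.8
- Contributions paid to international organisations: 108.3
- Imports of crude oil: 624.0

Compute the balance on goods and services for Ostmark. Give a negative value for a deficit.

Goods: 444.9 + 2539.9 - 624.0 = 2360.8
Services: -120.1 + 1025.8 + 896.8 - 472.7 - 333.1 = 996.7
Trade balance = 2360.8 + 996.7 = 3357.5
(Excluded from the trade balance — financial account: borrowing by resident firms from foreign banks 871.4, foreign purchases of domestic corporate bonds 725.2; capital account: debt forgiveness received from foreign official creditors 120.0; secondary income: pension payments received by residents from foreign governments 127.6, contributions paid to international organisations 108.3; primary income: interest paid on external government debt 523.8.)

3357.5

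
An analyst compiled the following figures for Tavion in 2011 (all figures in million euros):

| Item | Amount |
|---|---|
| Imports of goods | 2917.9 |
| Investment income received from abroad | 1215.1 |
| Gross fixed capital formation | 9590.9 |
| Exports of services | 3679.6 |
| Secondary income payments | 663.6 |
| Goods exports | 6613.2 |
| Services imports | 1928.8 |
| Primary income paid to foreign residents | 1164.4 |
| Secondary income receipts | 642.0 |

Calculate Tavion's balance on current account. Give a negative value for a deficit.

5475.2

Goods balance = 6613.2 - 2917.9 = 3695.3
Services balance = 3679.6 - 1928.8 = 1750.8
Trade balance (goods + services) = 3695.3 + 1750.8 = 5446.1
Net primary income = 1215.1 - 1164.4 = 50.7
Net secondary income = 642.0 - 663.6 = -21.6
Current account = 5446.1 + 50.7 + (-21.6) = 5475.2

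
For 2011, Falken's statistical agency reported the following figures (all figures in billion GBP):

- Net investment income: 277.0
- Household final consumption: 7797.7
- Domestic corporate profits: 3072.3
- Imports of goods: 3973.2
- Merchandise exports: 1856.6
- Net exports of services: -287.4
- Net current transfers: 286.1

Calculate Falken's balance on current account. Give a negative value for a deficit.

Goods balance = 1856.6 - 3973.2 = -2116.6
Services balance = -287.4
Trade balance (goods + services) = -2116.6 + (-287.4) = -2404.0
Net primary income = 277.0
Net secondary income = 286.1
Current account = -2404.0 + 277.0 + 286.1 = -1840.9

-1840.9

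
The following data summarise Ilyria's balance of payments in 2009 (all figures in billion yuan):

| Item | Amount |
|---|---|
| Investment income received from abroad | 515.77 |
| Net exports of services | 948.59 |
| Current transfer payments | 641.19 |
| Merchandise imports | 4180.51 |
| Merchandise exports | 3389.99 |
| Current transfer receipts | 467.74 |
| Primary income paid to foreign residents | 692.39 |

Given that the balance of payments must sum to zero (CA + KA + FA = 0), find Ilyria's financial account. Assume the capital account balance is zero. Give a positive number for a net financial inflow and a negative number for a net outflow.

Goods balance = 3389.99 - 4180.51 = -790.52
Services balance = 948.59
Trade balance (goods + services) = -790.52 + 948.59 = 158.07
Net primary income = 515.77 - 692.39 = -176.62
Net secondary income = 467.74 - 641.19 = -173.45
Current account = 158.07 + (-176.62) + (-173.45) = -192.00
Financial account = -(-192.00) = 192.00

192.00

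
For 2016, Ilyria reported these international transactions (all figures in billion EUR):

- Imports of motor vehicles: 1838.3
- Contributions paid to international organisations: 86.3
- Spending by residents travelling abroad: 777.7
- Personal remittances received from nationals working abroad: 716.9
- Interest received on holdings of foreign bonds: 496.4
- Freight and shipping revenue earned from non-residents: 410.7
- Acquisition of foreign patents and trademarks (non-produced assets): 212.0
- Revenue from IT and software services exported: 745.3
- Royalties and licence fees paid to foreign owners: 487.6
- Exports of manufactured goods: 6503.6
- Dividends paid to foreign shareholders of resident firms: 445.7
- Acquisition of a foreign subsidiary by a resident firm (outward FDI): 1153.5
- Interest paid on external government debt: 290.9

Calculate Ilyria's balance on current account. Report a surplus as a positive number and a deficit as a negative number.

Goods: 6503.6 - 1838.3 = 4665.3
Services: 410.7 + 745.3 - 777.7 - 487.6 = -109.3
Primary income: 496.4 - 445.7 - 290.9 = -240.2
Secondary income: -86.3 + 716.9 = 630.6
Current account = 4665.3 + (-109.3) + (-240.2) + 630.6 = 4946.4
(Excluded from the current account — capital account: acquisition of foreign patents and trademarks (non-produced assets) 212.0; financial account: acquisition of a foreign subsidiary by a resident firm (outward FDI) 1153.5.)

4946.4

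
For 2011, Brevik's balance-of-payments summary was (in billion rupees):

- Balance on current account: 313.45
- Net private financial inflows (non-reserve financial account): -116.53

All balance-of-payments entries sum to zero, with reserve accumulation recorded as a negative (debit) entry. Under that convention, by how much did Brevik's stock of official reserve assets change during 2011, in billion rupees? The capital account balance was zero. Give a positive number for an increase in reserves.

Official reserve transactions balance = -(313.45 + (-116.53)) = -196.92
An accumulation of reserves is recorded as a debit (negative entry), so the change in the stock of reserves is the negative of that balance.
Change in official reserves = -(-196.92) = 196.92

196.92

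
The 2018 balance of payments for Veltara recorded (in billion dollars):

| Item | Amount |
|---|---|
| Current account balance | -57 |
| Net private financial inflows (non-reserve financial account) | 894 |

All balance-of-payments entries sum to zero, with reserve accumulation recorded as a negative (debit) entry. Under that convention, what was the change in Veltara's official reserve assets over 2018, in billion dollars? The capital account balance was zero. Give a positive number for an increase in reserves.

Official reserve transactions balance = -((-57) + 894) = -837
An accumulation of reserves is recorded as a debit (negative entry), so the change in the stock of reserves is the negative of that balance.
Change in official reserves = -(-837) = 837

837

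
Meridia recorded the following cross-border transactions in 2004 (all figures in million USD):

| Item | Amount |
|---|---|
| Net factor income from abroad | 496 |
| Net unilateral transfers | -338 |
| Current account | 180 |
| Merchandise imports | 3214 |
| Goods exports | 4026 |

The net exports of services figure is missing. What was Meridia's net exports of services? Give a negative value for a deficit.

Current account = goods balance + services balance + net primary income + net secondary income
Sum of the known components = 970
Net exports of services = CA - (known components) = 180 - 970 = -790

-790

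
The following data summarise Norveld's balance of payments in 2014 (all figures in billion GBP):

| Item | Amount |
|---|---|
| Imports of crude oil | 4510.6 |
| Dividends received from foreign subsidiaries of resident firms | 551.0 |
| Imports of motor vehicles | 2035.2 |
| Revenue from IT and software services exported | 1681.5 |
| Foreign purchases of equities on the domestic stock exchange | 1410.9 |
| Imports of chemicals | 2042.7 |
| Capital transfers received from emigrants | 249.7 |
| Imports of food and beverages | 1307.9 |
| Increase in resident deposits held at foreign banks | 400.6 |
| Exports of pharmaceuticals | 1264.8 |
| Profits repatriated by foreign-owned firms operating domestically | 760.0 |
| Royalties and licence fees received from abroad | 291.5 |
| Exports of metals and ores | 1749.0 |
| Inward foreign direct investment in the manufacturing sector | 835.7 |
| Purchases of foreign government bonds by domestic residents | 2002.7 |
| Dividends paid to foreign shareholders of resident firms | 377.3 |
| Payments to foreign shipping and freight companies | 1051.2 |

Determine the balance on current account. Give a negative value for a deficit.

Goods: -2035.2 - 4510.6 + 1749.0 - 2042.7 + 1264.8 - 1307.9 = -6882.6
Services: 1681.5 - 1051.2 + 291.5 = 921.8
Primary income: 551.0 - 377.3 - 760.0 = -586.3
Current account = (-6882.6) + 921.8 + (-586.3) = -6547.1
(Excluded from the current account — financial account: foreign purchases of equities on the domestic stock exchange 1410.9, increase in resident deposits held at foreign banks 400.6, inward foreign direct investment in the manufacturing sector 835.7, purchases of foreign government bonds by domestic residents 2002.7; capital account: capital transfers received from emigrants 249.7.)

-6547.1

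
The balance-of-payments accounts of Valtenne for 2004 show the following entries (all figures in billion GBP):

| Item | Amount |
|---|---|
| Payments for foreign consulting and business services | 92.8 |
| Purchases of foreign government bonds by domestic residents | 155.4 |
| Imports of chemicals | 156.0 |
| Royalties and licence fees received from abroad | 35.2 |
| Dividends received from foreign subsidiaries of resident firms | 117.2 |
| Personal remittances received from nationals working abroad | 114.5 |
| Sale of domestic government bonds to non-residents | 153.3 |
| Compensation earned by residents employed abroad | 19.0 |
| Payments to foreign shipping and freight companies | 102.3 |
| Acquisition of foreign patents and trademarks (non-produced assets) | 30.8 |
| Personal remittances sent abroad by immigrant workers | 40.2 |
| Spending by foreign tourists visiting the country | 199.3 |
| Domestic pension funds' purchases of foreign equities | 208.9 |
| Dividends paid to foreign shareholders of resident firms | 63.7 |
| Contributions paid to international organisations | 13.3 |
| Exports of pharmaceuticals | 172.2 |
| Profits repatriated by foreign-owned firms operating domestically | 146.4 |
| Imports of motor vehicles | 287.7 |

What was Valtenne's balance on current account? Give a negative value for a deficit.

Goods: -156.0 + 172.2 - 287.7 = -271.5
Services: -102.3 + 199.3 - 92.8 + 35.2 = 39.4
Primary income: -63.7 - 146.4 + 19.0 + 117.2 = -73.9
Secondary income: -40.2 - 13.3 + 114.5 = 61.0
Current account = (-271.5) + 39.4 + (-73.9) + 61.0 = -245.0
(Excluded from the current account — financial account: purchases of foreign government bonds by domestic residents 155.4, sale of domestic government bonds to non-residents 153.3, domestic pension funds' purchases of foreign equities 208.9; capital account: acquisition of foreign patents and trademarks (non-produced assets) 30.8.)

-245.0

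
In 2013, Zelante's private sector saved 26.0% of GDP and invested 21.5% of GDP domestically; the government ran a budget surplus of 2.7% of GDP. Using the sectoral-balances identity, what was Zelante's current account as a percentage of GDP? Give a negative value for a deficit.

By the sectoral-balances identity, CA = (S_private - I) + (T - G).
Private balance = 26.0 - 21.5 = 4.5
Government balance (T - G) = 2.7
CA = 4.5 + 2.7 = 7.2

7.2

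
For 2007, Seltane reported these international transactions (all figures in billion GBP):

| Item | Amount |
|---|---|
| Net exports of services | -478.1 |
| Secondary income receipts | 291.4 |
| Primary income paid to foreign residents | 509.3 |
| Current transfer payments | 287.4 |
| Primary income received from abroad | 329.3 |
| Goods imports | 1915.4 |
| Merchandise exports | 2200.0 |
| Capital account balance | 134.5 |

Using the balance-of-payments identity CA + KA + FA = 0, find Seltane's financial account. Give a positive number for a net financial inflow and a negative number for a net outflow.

Goods balance = 2200.0 - 1915.4 = 284.6
Services balance = -478.1
Trade balance (goods + services) = 284.6 + (-478.1) = -193.5
Net primary income = 329.3 - 509.3 = -180.0
Net secondary income = 291.4 - 287.4 = 4.0
Current account = -193.5 + (-180.0) + 4.0 = -369.5
Financial account = -(-369.5 + 134.5) = 235.0

235.0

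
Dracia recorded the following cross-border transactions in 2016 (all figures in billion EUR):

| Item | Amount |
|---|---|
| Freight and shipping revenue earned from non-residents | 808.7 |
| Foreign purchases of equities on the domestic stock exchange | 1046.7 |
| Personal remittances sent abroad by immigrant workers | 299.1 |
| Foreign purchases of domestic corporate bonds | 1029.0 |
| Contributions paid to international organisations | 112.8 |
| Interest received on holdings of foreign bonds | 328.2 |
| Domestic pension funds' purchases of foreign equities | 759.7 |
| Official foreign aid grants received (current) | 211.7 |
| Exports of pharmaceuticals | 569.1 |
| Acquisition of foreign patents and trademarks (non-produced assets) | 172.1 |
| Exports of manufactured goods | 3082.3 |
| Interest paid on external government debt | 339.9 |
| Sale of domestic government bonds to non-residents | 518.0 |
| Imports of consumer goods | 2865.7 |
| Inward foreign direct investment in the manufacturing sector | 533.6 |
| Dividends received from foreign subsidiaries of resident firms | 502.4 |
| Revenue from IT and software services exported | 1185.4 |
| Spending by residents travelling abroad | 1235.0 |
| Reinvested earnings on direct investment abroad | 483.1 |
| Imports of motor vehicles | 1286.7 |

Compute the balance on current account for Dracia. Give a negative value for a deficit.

1031.7

Goods: -1286.7 - 2865.7 + 3082.3 + 569.1 = -501.0
Services: 808.7 + 1185.4 - 1235.0 = 759.1
Primary income: 483.1 + 328.2 + 502.4 - 339.9 = 973.8
Secondary income: 211.7 - 299.1 - 112.8 = -200.2
Current account = (-501.0) + 759.1 + 973.8 + (-200.2) = 1031.7
(Excluded from the current account — financial account: foreign purchases of equities on the domestic stock exchange 1046.7, foreign purchases of domestic corporate bonds 1029.0, domestic pension funds' purchases of foreign equities 759.7, sale of domestic government bonds to non-residents 518.0, inward foreign direct investment in the manufacturing sector 533.6; capital account: acquisition of foreign patents and trademarks (non-produced assets) 172.1.)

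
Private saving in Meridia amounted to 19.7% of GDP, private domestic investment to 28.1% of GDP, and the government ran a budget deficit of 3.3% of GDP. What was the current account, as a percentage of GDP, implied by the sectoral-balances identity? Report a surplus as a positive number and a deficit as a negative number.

-11.7

By the sectoral-balances identity, CA = (S_private - I) + (T - G).
Private balance = 19.7 - 28.1 = -8.4
Government balance (T - G) = -3.3
CA = -8.4 + (-3.3) = -11.7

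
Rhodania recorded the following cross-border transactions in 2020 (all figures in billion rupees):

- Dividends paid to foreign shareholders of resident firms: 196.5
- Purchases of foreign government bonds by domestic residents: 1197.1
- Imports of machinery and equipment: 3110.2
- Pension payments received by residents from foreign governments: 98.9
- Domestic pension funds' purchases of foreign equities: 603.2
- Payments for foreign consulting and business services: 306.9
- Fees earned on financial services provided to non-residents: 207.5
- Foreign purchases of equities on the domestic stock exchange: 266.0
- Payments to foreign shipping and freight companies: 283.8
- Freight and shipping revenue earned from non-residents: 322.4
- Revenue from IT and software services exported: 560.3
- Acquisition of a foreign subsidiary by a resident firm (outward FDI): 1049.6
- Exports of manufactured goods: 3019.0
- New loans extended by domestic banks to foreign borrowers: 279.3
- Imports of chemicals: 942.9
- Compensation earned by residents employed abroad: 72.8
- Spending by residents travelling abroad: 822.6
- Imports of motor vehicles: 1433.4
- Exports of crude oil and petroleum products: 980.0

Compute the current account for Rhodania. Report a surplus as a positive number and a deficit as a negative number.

Goods: -1433.4 + 3019.0 - 3110.2 - 942.9 + 980.0 = -1487.5
Services: 207.5 - 822.6 - 306.9 - 283.8 + 322.4 + 560.3 = -323.1
Primary income: -196.5 + 72.8 = -123.7
Secondary income: 98.9
Current account = (-1487.5) + (-323.1) + (-123.7) + 98.9 = -1835.4
(Excluded from the current account — financial account: purchases of foreign government bonds by domestic residents 1197.1, domestic pension funds' purchases of foreign equities 603.2, foreign purchases of equities on the domestic stock exchange 266.0, acquisition of a foreign subsidiary by a resident firm (outward FDI) 1049.6, new loans extended by domestic banks to foreign borrowers 279.3.)

-1835.4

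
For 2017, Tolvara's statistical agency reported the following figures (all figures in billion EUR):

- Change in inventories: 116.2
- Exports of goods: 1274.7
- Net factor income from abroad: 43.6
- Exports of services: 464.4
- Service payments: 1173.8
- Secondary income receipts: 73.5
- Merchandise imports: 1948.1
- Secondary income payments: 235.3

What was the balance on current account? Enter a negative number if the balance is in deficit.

-1501.0

Goods balance = 1274.7 - 1948.1 = -673.4
Services balance = 464.4 - 1173.8 = -709.4
Trade balance (goods + services) = -673.4 + (-709.4) = -1382.8
Net primary income = 43.6
Net secondary income = 73.5 - 235.3 = -161.8
Current account = -1382.8 + 43.6 + (-161.8) = -1501.0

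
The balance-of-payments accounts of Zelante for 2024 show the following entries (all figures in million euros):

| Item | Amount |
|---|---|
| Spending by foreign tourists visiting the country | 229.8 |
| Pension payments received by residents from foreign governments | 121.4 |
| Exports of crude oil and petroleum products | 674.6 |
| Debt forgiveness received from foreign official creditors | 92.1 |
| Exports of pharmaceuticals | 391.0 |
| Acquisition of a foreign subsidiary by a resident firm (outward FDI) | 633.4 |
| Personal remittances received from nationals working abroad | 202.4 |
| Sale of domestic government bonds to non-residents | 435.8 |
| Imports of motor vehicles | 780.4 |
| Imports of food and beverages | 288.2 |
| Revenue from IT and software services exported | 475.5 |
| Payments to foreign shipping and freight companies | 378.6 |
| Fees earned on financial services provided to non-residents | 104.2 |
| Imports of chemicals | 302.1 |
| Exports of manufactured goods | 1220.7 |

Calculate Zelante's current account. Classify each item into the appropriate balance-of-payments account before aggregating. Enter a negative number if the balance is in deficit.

Goods: -302.1 + 391.0 + 674.6 + 1220.7 - 780.4 - 288.2 = 915.6
Services: 229.8 - 378.6 + 104.2 + 475.5 = 430.9
Secondary income: 121.4 + 202.4 = 323.8
Current account = 915.6 + 430.9 + 323.8 = 1670.3
(Excluded from the current account — capital account: debt forgiveness received from foreign official creditors 92.1; financial account: acquisition of a foreign subsidiary by a resident firm (outward FDI) 633.4, sale of domestic government bonds to non-residents 435.8.)

1670.3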